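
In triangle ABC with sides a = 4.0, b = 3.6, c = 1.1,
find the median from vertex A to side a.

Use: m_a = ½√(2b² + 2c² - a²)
m_a = ½√(2·3.6² + 2·1.1² − 4.0²) = ½√(2·12.96 + 2·1.21 − 16) = ½√(25.92 + 2.42 − 16) = ½√12.34
√12.34 ≈ 3.51283, so m_a ≈ 1.75642

m_a = 1.756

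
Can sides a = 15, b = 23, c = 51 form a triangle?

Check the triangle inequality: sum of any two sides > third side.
a + b vs c: 15 + 23 = 38 ≤ 51  ✗
a + c vs b: 15 + 51 = 66 > 23  ✓
b + c vs a: 23 + 51 = 74 > 15  ✓

No: 15 + 23 = 38 is not > 51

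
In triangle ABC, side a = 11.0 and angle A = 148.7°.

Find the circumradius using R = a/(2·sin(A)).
R = a/(2·sin(A)) = 11.0/(2·sin(148.7°))
sin(148.7°) ≈ 0.519519
R ≈ 11.0/(2·0.519519) = 11.0/1.03904 ≈ 10.5867

R = 10.59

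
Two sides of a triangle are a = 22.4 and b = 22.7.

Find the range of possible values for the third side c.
Triangle inequality: |a − b| < c < a + b
|a − b| = |22.4 − 22.7| = 0.3
a + b = 22.4 + 22.7 = 45.1

0.3 < c < 45.1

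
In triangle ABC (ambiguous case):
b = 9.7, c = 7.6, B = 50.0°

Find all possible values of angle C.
b/sin(B) = c/sin(C)  ⇒  sin(C) = c·sin(B)/b = 7.6·sin(50.0°)/9.7
sin(50.0°) ≈ 0.766044
sin(C) ≈ 7.6·0.766044/9.7 ≈ 5.82194/9.7 ≈ 0.6002
Candidate 1: C₁ = arcsin(0.6002) ≈ 36.8842°  →  A = 180° − 50.0° − 36.8842° ≈ 93.1158° > 0, valid
Candidate 2: C₂ = 180° − C₁ ≈ 143.116°  →  A = 180° − 50.0° − 143.116° ≈ -13.1158° ≤ 0, not a valid triangle

C = 36.88° (one solution)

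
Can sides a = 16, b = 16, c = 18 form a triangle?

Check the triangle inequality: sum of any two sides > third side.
a + b vs c: 16 + 16 = 32 > 18  ✓
a + c vs b: 16 + 18 = 34 > 16  ✓
b + c vs a: 16 + 18 = 34 > 16  ✓

Yes, triangle inequality satisfied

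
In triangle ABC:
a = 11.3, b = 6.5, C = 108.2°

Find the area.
Two sides and the included angle (SAS): A = ½·a·b·sin(C) = ½·11.3·6.5·sin(108.2°)
sin(108.2°) ≈ 0.949972
A ≈ ½·73.45·0.949972 = 36.725·0.949972 ≈ 34.8877

Area = 34.89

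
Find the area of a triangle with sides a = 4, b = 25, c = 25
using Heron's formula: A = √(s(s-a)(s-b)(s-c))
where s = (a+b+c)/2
s = (4 + 25 + 25)/2 = 54/2 = 27
s − a = 23, s − b = 2, s − c = 2
s(s−a)(s−b)(s−c) = 27·23·2·2 = 2484
Area = √2484 ≈ 49.8397

s = 27.0, Area = 49.84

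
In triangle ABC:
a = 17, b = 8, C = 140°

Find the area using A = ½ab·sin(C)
A = ½·a·b·sin(C) = ½·17·8·sin(140°)
sin(140°) ≈ 0.642788
A ≈ ½·136·0.642788 = 68·0.642788 ≈ 43.7096

Area = 43.71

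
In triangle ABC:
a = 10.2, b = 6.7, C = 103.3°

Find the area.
Two sides and the included angle (SAS): A = ½·a·b·sin(C) = ½·10.2·6.7·sin(103.3°)
sin(103.3°) ≈ 0.973179
A ≈ ½·68.34·0.973179 = 34.17·0.973179 ≈ 33.2535

Area = 33.25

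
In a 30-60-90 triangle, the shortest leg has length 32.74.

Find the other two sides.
In a 30-60-90 triangle the sides are in ratio 1 : √3 : 2 (short leg : long leg : hypotenuse).
Long leg = 32.74·√3 ≈ 32.74·1.73205 ≈ 56.7073
Hypotenuse = 2·32.74 = 65.48

Long leg = 32.74√3 = 56.71, Hypotenuse = 65.48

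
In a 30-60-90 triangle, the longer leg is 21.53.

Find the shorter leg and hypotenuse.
In a 30-60-90 triangle the sides are in ratio 1 : √3 : 2, so short leg = long leg/√3 and hypotenuse = 2·(short leg).
Short leg = 21.53/√3 ≈ 21.53/1.73205 ≈ 12.4304
Hypotenuse = 2·12.4304 ≈ 24.8607

Short leg = 12.43, Hypotenuse = 24.86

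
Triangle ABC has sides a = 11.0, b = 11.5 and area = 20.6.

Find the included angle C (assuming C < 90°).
Area = ½·a·b·sin(C)  ⇒  sin(C) = 2·Area/(a·b) = 2·20.6/(11.0·11.5) = 41.2/126.5 ≈ 0.325692
C = arcsin(0.325692) ≈ 19.0075° (taking the acute solution since C < 90°)

C = 19.01°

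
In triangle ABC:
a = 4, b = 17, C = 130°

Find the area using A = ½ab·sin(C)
A = ½·a·b·sin(C) = ½·4·17·sin(130°)
sin(130°) ≈ 0.766044
A ≈ ½·68·0.766044 = 34·0.766044 ≈ 26.0455

Area = 26.05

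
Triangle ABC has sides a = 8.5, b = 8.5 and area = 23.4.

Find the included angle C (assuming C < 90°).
Area = ½·a·b·sin(C)  ⇒  sin(C) = 2·Area/(a·b) = 2·23.4/(8.5·8.5) = 46.8/72.25 ≈ 0.647751
C = arcsin(0.647751) ≈ 40.3722° (taking the acute solution since C < 90°)

C = 40.37°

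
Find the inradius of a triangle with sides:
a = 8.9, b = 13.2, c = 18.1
r = Area/s where s is the semi-perimeter.
s = (8.9 + 13.2 + 18.1)/2 = 40.2/2 = 20.1
Area = √(s(s−a)(s−b)(s−c)) = √(20.1·11.2·6.9·2) ≈ √3106.66 ≈ 55.7374
r ≈ 55.7374/20.1 ≈ 2.773

r = 2.773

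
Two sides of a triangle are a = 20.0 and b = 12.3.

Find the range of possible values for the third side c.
Triangle inequality: |a − b| < c < a + b
|a − b| = |20.0 − 12.3| = 7.7
a + b = 20.0 + 12.3 = 32.3

7.7 < c < 32.3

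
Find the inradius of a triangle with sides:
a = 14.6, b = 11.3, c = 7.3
r = Area/s where s is the semi-perimeter.
s = (14.6 + 11.3 + 7.3)/2 = 33.2/2 = 16.6
Area = √(s(s−a)(s−b)(s−c)) = √(16.6·2·5.3·9.3) ≈ √1636.43 ≈ 40.4528
r ≈ 40.4528/16.6 ≈ 2.43691

r = 2.437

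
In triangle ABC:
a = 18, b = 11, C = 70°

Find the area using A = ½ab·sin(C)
A = ½·a·b·sin(C) = ½·18·11·sin(70°)
sin(70°) ≈ 0.939693
A ≈ ½·198·0.939693 = 99·0.939693 ≈ 93.0296

Area = 93.03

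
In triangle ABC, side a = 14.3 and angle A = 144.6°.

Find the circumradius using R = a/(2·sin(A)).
R = a/(2·sin(A)) = 14.3/(2·sin(144.6°))
sin(144.6°) ≈ 0.579281
R ≈ 14.3/(2·0.579281) = 14.3/1.15856 ≈ 12.3429

R = 12.34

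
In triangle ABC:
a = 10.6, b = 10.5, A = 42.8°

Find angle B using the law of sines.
a/sin(A) = b/sin(B)  ⇒  sin(B) = b·sin(A)/a = 10.5·sin(42.8°)/10.6
sin(42.8°) ≈ 0.679441
sin(B) ≈ 10.5·0.679441/10.6 ≈ 7.13413/10.6 ≈ 0.673031
B = arcsin(0.673031) ≈ 42.3015°
(Since b ≤ a we need B ≤ A, so the obtuse alternative 180° − 42.3015° ≈ 137.699° is rejected.)

B = 42.3°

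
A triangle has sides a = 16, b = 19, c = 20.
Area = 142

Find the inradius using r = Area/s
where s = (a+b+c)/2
s = (16 + 19 + 20)/2 = 55/2 = 27.5
r = Area/s = 142/27.5 ≈ 5.16364

r = 5.164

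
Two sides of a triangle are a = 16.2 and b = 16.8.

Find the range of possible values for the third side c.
Triangle inequality: |a − b| < c < a + b
|a − b| = |16.2 − 16.8| = 0.6
a + b = 16.2 + 16.8 = 33

0.6 < c < 33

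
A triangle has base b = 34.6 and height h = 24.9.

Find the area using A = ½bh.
A = ½·b·h = ½·34.6·24.9 = ½·861.54 = 430.77

Area = 430.77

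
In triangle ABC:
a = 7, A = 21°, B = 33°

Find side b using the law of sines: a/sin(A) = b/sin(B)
a/sin(A) = b/sin(B)  ⇒  b = a·sin(B)/sin(A) = 7·sin(33°)/sin(21°)
sin(33°) ≈ 0.544639, sin(21°) ≈ 0.358368
b ≈ 7·0.544639/0.358368 ≈ 3.81247/0.358368 ≈ 10.6384

b = 10.64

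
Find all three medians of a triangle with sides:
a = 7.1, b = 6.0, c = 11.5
Median formula: m_a = ½√(2b² + 2c² − a²) (and cyclically). a² = 50.41, b² = 36, c² = 132.25.
m_a = ½√(2·36 + 2·132.25 − 50.41) = ½√286.09 ≈ ½·16.9142 ≈ 8.4571
m_b = ½√(2·50.41 + 2·132.25 − 36) = ½√329.32 ≈ ½·18.1472 ≈ 9.07359
m_c = ½√(2·50.41 + 2·36 − 132.25) = ½√40.57 ≈ ½·6.36946 ≈ 3.18473

m_a = 8.457, m_b = 9.074, m_c = 3.185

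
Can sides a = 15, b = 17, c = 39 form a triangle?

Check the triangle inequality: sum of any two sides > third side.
a + b vs c: 15 + 17 = 32 ≤ 39  ✗
a + c vs b: 15 + 39 = 54 > 17  ✓
b + c vs a: 17 + 39 = 56 > 15  ✓

No: 15 + 17 = 32 is not > 39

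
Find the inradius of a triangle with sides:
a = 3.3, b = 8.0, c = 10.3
r = Area/s where s is the semi-perimeter.
s = (3.3 + 8.0 + 10.3)/2 = 21.6/2 = 10.8
Area = √(s(s−a)(s−b)(s−c)) = √(10.8·7.5·2.8·0.5) ≈ √113.4 ≈ 10.6489
r ≈ 10.6489/10.8 ≈ 0.986013

r = 0.986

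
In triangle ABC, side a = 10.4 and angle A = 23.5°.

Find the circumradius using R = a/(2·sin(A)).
R = a/(2·sin(A)) = 10.4/(2·sin(23.5°))
sin(23.5°) ≈ 0.398749
R ≈ 10.4/(2·0.398749) = 10.4/0.797498 ≈ 13.0408

R = 13.04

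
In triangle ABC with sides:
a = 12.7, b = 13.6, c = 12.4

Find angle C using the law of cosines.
c² = a² + b² − 2ab·cos(C)  ⇒  cos(C) = (a² + b² − c²)/(2ab)
cos(C) = (12.7² + 13.6² − 12.4²)/(2·12.7·13.6) = (161.29 + 184.96 − 153.76)/345.44 = 192.49/345.44 ≈ 0.557231
C = arccos(0.557231) ≈ 56.1355°

C = 56.14°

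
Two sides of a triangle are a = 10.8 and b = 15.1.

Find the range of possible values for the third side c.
Triangle inequality: |a − b| < c < a + b
|a − b| = |10.8 − 15.1| = 4.3
a + b = 10.8 + 15.1 = 25.9

4.3 < c < 25.9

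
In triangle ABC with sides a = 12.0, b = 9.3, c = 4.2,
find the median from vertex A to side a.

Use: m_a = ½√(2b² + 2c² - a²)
m_a = ½√(2·9.3² + 2·4.2² − 12.0²) = ½√(2·86.49 + 2·17.64 − 144) = ½√(172.98 + 35.28 − 144) = ½√64.26
√64.26 ≈ 8.01623, so m_a ≈ 4.00812

m_a = 4.008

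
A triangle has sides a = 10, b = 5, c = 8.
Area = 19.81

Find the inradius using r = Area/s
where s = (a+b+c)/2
s = (10 + 5 + 8)/2 = 23/2 = 11.5
r = Area/s = 19.81/11.5 ≈ 1.72261

r = 1.723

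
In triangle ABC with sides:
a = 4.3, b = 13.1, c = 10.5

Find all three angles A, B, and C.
Law of cosines for each angle (a² = 18.49, b² = 171.61, c² = 110.25):
cos(A) = (b² + c² − a²)/(2bc) = (171.61 + 110.25 − 18.49)/(2·13.1·10.5) = 263.37/275.1 ≈ 0.957361  ⇒  A ≈ 16.7918°
cos(B) = (a² + c² − b²)/(2ac) = (18.49 + 110.25 − 171.61)/(2·4.3·10.5) = -42.87/90.3 ≈ -0.474751  ⇒  B ≈ 118.343°
cos(C) = (a² + b² − c²)/(2ab) = (18.49 + 171.61 − 110.25)/(2·4.3·13.1) = 79.85/112.66 ≈ 0.70877  ⇒  C ≈ 44.8651°
Check: A + B + C ≈ 180°

A = 16.79°, B = 118.3°, C = 44.87°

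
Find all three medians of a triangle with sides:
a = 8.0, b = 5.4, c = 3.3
Median formula: m_a = ½√(2b² + 2c² − a²) (and cyclically). a² = 64, b² = 29.16, c² = 10.89.
m_a = ½√(2·29.16 + 2·10.89 − 64) = ½√16.1 ≈ ½·4.01248 ≈ 2.00624
m_b = ½√(2·64 + 2·10.89 − 29.16) = ½√120.62 ≈ ½·10.9827 ≈ 5.49136
m_c = ½√(2·64 + 2·29.16 − 10.89) = ½√175.43 ≈ ½·13.245 ≈ 6.6225

m_a = 2.006, m_b = 5.491, m_c = 6.622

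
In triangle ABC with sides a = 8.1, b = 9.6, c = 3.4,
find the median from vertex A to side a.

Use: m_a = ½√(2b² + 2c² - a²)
m_a = ½√(2·9.6² + 2·3.4² − 8.1²) = ½√(2·92.16 + 2·11.56 − 65.61) = ½√(184.32 + 23.12 − 65.61) = ½√141.83
√141.83 ≈ 11.9092, so m_a ≈ 5.95462

m_a = 5.955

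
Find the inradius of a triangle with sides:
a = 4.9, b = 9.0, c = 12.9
r = Area/s where s is the semi-perimeter.
s = (4.9 + 9.0 + 12.9)/2 = 26.8/2 = 13.4
Area = √(s(s−a)(s−b)(s−c)) = √(13.4·8.5·4.4·0.5) ≈ √250.58 ≈ 15.8297
r ≈ 15.8297/13.4 ≈ 1.18132

r = 1.181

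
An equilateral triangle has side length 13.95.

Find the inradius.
r = Area/s with s the semi-perimeter.
Area = (√3/4)·13.95² = (√3/4)·194.6025 ≈ 0.433013·194.6025 ≈ 84.2654
s = 3·13.95/2 = 20.925
r ≈ 84.2654/20.925 ≈ 4.02702
(Equivalently r = side/(2√3) = 13.95/3.4641 ≈ 4.02702.)

r = 4.027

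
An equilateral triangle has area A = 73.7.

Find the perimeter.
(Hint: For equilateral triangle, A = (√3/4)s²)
A = (√3/4)s²  ⇒  s² = 4A/√3 = 4·73.7/√3 = 294.8/1.73205 ≈ 170.203
s ≈ √170.203 ≈ 13.0462
Perimeter = 3s ≈ 3·13.0462 ≈ 39.1385

Perimeter = 39.14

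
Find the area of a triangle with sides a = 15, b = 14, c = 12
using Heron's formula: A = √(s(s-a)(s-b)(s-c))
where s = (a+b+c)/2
s = (15 + 14 + 12)/2 = 41/2 = 20.5
s − a = 5.5, s − b = 6.5, s − c = 8.5
s(s−a)(s−b)(s−c) = 20.5·5.5·6.5·8.5 = 6229.4375
Area = √6229.4375 ≈ 78.9268

s = 20.5, Area = 78.93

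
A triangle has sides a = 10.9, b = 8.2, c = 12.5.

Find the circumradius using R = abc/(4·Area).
First find the area with Heron's formula.
s = (10.9 + 8.2 + 12.5)/2 = 15.8
Area = √(s(s−a)(s−b)(s−c)) = √(15.8·4.9·7.6·3.3) ≈ √1941.69 ≈ 44.0647
abc = 10.9·8.2·12.5 = 1117.25
R = abc/(4·Area) ≈ 1117.25/(4·44.0647) = 1117.25/176.259 ≈ 6.3387

R = 6.339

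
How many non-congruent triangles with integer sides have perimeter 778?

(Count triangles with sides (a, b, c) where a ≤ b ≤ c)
Let a ≤ b ≤ c with a + b + c = 778. The only binding inequality is a + b > c, i.e. 778 − c > c, so c < 778/2; and c ≥ 778/3 since c is the largest side.
So 260 ≤ c ≤ 388. For each c, b runs from ⌈(778 − c)/2⌉ up to c (then a = 778 − b − c satisfies 1 ≤ a ≤ b automatically), giving c − ⌈(778 − c)/2⌉ + 1 choices.
Summing over c: 2 + 3 + 5 + 6 + … + 192 + 194  (129 terms, c = 260, …, 388) = 12610
Check (closed form: nearest integer to p²/48 for even p, (p+3)²/48 for odd p): 778²/48 = 605284/48 ≈ 12610.08 → 12610

12610 triangles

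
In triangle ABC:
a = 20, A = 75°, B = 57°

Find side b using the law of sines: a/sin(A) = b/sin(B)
a/sin(A) = b/sin(B)  ⇒  b = a·sin(B)/sin(A) = 20·sin(57°)/sin(75°)
sin(57°) ≈ 0.838671, sin(75°) ≈ 0.965926
b ≈ 20·0.838671/0.965926 ≈ 16.7734/0.965926 ≈ 17.3651

b = 17.37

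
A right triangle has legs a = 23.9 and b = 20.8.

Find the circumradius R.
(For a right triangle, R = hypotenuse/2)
Hypotenuse c = √(a² + b²) = √(571.21 + 432.64) = √1003.85 ≈ 31.6836
R = c/2 ≈ 31.6836/2 ≈ 15.8418

R = 15.84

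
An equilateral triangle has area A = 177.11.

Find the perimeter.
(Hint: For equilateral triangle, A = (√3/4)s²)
A = (√3/4)s²  ⇒  s² = 4A/√3 = 4·177.11/√3 = 708.44/1.73205 ≈ 409.018
s ≈ √409.018 ≈ 20.2242
Perimeter = 3s ≈ 3·20.2242 ≈ 60.6726

Perimeter = 60.67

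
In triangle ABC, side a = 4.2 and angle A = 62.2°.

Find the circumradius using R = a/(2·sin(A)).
R = a/(2·sin(A)) = 4.2/(2·sin(62.2°))
sin(62.2°) ≈ 0.884581
R ≈ 4.2/(2·0.884581) = 4.2/1.76916 ≈ 2.37401

R = 2.374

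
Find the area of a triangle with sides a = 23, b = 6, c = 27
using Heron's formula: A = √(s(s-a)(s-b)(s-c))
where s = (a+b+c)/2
s = (23 + 6 + 27)/2 = 56/2 = 28
s − a = 5, s − b = 22, s − c = 1
s(s−a)(s−b)(s−c) = 28·5·22·1 = 3080
Area = √3080 ≈ 55.4977

s = 28.0, Area = 55.5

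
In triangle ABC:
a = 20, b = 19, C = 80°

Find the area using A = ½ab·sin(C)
A = ½·a·b·sin(C) = ½·20·19·sin(80°)
sin(80°) ≈ 0.984808
A ≈ ½·380·0.984808 = 190·0.984808 ≈ 187.113

Area = 187.1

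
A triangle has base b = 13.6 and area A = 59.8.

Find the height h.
A = ½·b·h  ⇒  h = 2A/b = 2·59.8/13.6 = 119.6/13.6 ≈ 8.79412

h = 8.794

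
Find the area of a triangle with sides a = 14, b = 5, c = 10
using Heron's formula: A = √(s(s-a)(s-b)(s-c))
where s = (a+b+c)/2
s = (14 + 5 + 10)/2 = 29/2 = 14.5
s − a = 0.5, s − b = 9.5, s − c = 4.5
s(s−a)(s−b)(s−c) = 14.5·0.5·9.5·4.5 = 309.9375
Area = √309.9375 ≈ 17.605

s = 14.5, Area = 17.61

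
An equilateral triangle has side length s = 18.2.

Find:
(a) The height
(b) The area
(a) The height splits the triangle into two 30-60-90 halves: h = s·√3/2 = 18.2·1.73205/2 ≈ 31.5233/2 ≈ 15.7617
(b) Area = (√3/4)·s² = (√3/4)·18.2² = (√3/4)·331.24 ≈ 0.433013·331.24 ≈ 143.431

Height = 15.76, Area = 143.4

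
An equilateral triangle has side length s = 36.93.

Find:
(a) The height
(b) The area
(a) The height splits the triangle into two 30-60-90 halves: h = s·√3/2 = 36.93·1.73205/2 ≈ 63.9646/2 ≈ 31.9823
(b) Area = (√3/4)·s² = (√3/4)·36.93² = (√3/4)·1363.8249 ≈ 0.433013·1363.8249 ≈ 590.554

Height = 31.98, Area = 590.6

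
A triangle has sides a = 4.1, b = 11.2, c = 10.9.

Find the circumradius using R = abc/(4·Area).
First find the area with Heron's formula.
s = (4.1 + 11.2 + 10.9)/2 = 13.1
Area = √(s(s−a)(s−b)(s−c)) = √(13.1·9·1.9·2.2) ≈ √492.822 ≈ 22.1996
abc = 4.1·11.2·10.9 = 500.528
R = abc/(4·Area) ≈ 500.528/(4·22.1996) = 500.528/88.7984 ≈ 5.63668

R = 5.637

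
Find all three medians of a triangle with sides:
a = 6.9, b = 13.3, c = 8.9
Median formula: m_a = ½√(2b² + 2c² − a²) (and cyclically). a² = 47.61, b² = 176.89, c² = 79.21.
m_a = ½√(2·176.89 + 2·79.21 − 47.61) = ½√464.59 ≈ ½·21.5543 ≈ 10.7772
m_b = ½√(2·47.61 + 2·79.21 − 176.89) = ½√76.75 ≈ ½·8.76071 ≈ 4.38035
m_c = ½√(2·47.61 + 2·176.89 − 79.21) = ½√369.79 ≈ ½·19.2299 ≈ 9.61496

m_a = 10.78, m_b = 4.38, m_c = 9.615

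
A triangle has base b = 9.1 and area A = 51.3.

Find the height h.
A = ½·b·h  ⇒  h = 2A/b = 2·51.3/9.1 = 102.6/9.1 ≈ 11.2747

h = 11.27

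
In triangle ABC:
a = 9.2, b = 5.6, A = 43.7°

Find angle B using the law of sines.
a/sin(A) = b/sin(B)  ⇒  sin(B) = b·sin(A)/a = 5.6·sin(43.7°)/9.2
sin(43.7°) ≈ 0.690882
sin(B) ≈ 5.6·0.690882/9.2 ≈ 3.86894/9.2 ≈ 0.420537
B = arcsin(0.420537) ≈ 24.8685°
(Since b ≤ a we need B ≤ A, so the obtuse alternative 180° − 24.8685° ≈ 155.131° is rejected.)

B = 24.87°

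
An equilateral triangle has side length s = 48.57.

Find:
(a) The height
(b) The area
(a) The height splits the triangle into two 30-60-90 halves: h = s·√3/2 = 48.57·1.73205/2 ≈ 84.1257/2 ≈ 42.0629
(b) Area = (√3/4)·s² = (√3/4)·48.57² = (√3/4)·2359.0449 ≈ 0.433013·2359.0449 ≈ 1021.5

Height = 42.06, Area = 1021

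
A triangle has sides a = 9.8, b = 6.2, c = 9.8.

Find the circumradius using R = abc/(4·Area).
First find the area with Heron's formula.
s = (9.8 + 6.2 + 9.8)/2 = 12.9
Area = √(s(s−a)(s−b)(s−c)) = √(12.9·3.1·6.7·3.1) ≈ √830.592 ≈ 28.82
abc = 9.8·6.2·9.8 = 595.448
R = abc/(4·Area) ≈ 595.448/(4·28.82) = 595.448/115.28 ≈ 5.16523

R = 5.165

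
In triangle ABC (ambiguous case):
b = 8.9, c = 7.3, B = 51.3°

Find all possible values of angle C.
b/sin(B) = c/sin(C)  ⇒  sin(C) = c·sin(B)/b = 7.3·sin(51.3°)/8.9
sin(51.3°) ≈ 0.78043
sin(C) ≈ 7.3·0.78043/8.9 ≈ 5.69714/8.9 ≈ 0.640128
Candidate 1: C₁ = arcsin(0.640128) ≈ 39.8014°  →  A = 180° − 51.3° − 39.8014° ≈ 88.8986° > 0, valid
Candidate 2: C₂ = 180° − C₁ ≈ 140.199°  →  A = 180° − 51.3° − 140.199° ≈ -11.4986° ≤ 0, not a valid triangle

C = 39.8° (one solution)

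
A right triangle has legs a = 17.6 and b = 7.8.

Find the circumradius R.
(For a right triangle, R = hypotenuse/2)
Hypotenuse c = √(a² + b²) = √(309.76 + 60.84) = √370.6 ≈ 19.251
R = c/2 ≈ 19.251/2 ≈ 9.62549

R = 9.625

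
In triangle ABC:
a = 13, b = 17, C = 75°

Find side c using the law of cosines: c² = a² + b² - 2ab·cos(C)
c² = 13² + 17² − 2·13·17·cos(75°)
cos(75°) ≈ 0.258819
c² ≈ 169 + 289 − 442·(0.258819) ≈ 458 − 114.398 ≈ 343.602
c ≈ √343.602 ≈ 18.5365

c = 18.54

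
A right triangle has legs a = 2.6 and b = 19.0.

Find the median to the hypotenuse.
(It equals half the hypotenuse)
Hypotenuse c = √(a² + b²) = √(6.76 + 361) = √367.76 ≈ 19.1771
Median to hypotenuse = c/2 ≈ 19.1771/2 ≈ 9.58853

Median = 9.589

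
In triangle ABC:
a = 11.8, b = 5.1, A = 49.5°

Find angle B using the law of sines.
a/sin(A) = b/sin(B)  ⇒  sin(B) = b·sin(A)/a = 5.1·sin(49.5°)/11.8
sin(49.5°) ≈ 0.760406
sin(B) ≈ 5.1·0.760406/11.8 ≈ 3.87807/11.8 ≈ 0.32865
B = arcsin(0.32865) ≈ 19.1869°
(Since b ≤ a we need B ≤ A, so the obtuse alternative 180° − 19.1869° ≈ 160.813° is rejected.)

B = 19.19°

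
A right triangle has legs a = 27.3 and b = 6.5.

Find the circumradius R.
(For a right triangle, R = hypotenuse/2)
Hypotenuse c = √(a² + b²) = √(745.29 + 42.25) = √787.54 ≈ 28.0631
R = c/2 ≈ 28.0631/2 ≈ 14.0316

R = 14.03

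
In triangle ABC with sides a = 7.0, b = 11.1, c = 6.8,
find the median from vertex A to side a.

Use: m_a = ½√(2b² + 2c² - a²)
m_a = ½√(2·11.1² + 2·6.8² − 7.0²) = ½√(2·123.21 + 2·46.24 − 49) = ½√(246.42 + 92.48 − 49) = ½√289.9
√289.9 ≈ 17.0265, so m_a ≈ 8.51323

m_a = 8.513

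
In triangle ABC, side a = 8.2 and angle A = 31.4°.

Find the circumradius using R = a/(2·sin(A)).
R = a/(2·sin(A)) = 8.2/(2·sin(31.4°))
sin(31.4°) ≈ 0.52101
R ≈ 8.2/(2·0.52101) = 8.2/1.04202 ≈ 7.86934

R = 7.869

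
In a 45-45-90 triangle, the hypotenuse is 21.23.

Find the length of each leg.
In a 45-45-90 triangle hypotenuse = leg·√2, so leg = hypotenuse/√2.
Leg = 21.23/√2 ≈ 21.23/1.41421 ≈ 15.0119

Each leg = 15.01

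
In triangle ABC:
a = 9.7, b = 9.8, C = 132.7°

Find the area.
Two sides and the included angle (SAS): A = ½·a·b·sin(C) = ½·9.7·9.8·sin(132.7°)
sin(132.7°) ≈ 0.734915
A ≈ ½·95.06·0.734915 = 47.53·0.734915 ≈ 34.9305

Area = 34.93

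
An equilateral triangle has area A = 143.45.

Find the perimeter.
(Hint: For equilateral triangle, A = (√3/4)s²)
A = (√3/4)s²  ⇒  s² = 4A/√3 = 4·143.45/√3 = 573.8/1.73205 ≈ 331.284
s ≈ √331.284 ≈ 18.2012
Perimeter = 3s ≈ 3·18.2012 ≈ 54.6036

Perimeter = 54.6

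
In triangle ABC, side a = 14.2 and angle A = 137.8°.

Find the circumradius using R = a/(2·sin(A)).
R = a/(2·sin(A)) = 14.2/(2·sin(137.8°))
sin(137.8°) ≈ 0.671721
R ≈ 14.2/(2·0.671721) = 14.2/1.34344 ≈ 10.5699

R = 10.57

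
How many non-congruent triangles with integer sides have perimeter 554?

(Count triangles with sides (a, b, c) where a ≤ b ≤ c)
Let a ≤ b ≤ c with a + b + c = 554. The only binding inequality is a + b > c, i.e. 554 − c > c, so c < 554/2; and c ≥ 554/3 since c is the largest side.
So 185 ≤ c ≤ 276. For each c, b runs from ⌈(554 − c)/2⌉ up to c (then a = 554 − b − c satisfies 1 ≤ a ≤ b automatically), giving c − ⌈(554 − c)/2⌉ + 1 choices.
Summing over c: 1 + 3 + 4 + 6 + … + 136 + 138  (92 terms, c = 185, …, 276) = 6394
Check (closed form: nearest integer to p²/48 for even p, (p+3)²/48 for odd p): 554²/48 = 306916/48 ≈ 6394.08 → 6394

6394 triangles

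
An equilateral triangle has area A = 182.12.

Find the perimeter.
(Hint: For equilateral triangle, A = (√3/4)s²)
A = (√3/4)s²  ⇒  s² = 4A/√3 = 4·182.12/√3 = 728.48/1.73205 ≈ 420.588
s ≈ √420.588 ≈ 20.5082
Perimeter = 3s ≈ 3·20.5082 ≈ 61.5247

Perimeter = 61.52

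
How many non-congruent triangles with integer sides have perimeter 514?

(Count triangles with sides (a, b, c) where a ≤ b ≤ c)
Let a ≤ b ≤ c with a + b + c = 514. The only binding inequality is a + b > c, i.e. 514 − c > c, so c < 514/2; and c ≥ 514/3 since c is the largest side.
So 172 ≤ c ≤ 256. For each c, b runs from ⌈(514 − c)/2⌉ up to c (then a = 514 − b − c satisfies 1 ≤ a ≤ b automatically), giving c − ⌈(514 − c)/2⌉ + 1 choices.
Summing over c: 2 + 3 + 5 + 6 + … + 126 + 128  (85 terms, c = 172, …, 256) = 5504
Check (closed form: nearest integer to p²/48 for even p, (p+3)²/48 for odd p): 514²/48 = 264196/48 ≈ 5504.08 → 5504

5504 triangles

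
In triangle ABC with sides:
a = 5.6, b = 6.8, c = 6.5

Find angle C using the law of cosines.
c² = a² + b² − 2ab·cos(C)  ⇒  cos(C) = (a² + b² − c²)/(2ab)
cos(C) = (5.6² + 6.8² − 6.5²)/(2·5.6·6.8) = (31.36 + 46.24 − 42.25)/76.16 = 35.35/76.16 ≈ 0.464154
C = arccos(0.464154) ≈ 62.3445°

C = 62.34°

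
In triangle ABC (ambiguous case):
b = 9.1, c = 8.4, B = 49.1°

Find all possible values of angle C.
b/sin(B) = c/sin(C)  ⇒  sin(C) = c·sin(B)/b = 8.4·sin(49.1°)/9.1
sin(49.1°) ≈ 0.755853
sin(C) ≈ 8.4·0.755853/9.1 ≈ 6.34917/9.1 ≈ 0.697711
Candidate 1: C₁ = arcsin(0.697711) ≈ 44.2436°  →  A = 180° − 49.1° − 44.2436° ≈ 86.6564° > 0, valid
Candidate 2: C₂ = 180° − C₁ ≈ 135.756°  →  A = 180° − 49.1° − 135.756° ≈ -4.8564° ≤ 0, not a valid triangle

C = 44.24° (one solution)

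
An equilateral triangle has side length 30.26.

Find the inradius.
r = Area/s with s the semi-perimeter.
Area = (√3/4)·30.26² = (√3/4)·915.6676 ≈ 0.433013·915.6676 ≈ 396.496
s = 3·30.26/2 = 45.39
r ≈ 396.496/45.39 ≈ 8.73531
(Equivalently r = side/(2√3) = 30.26/3.4641 ≈ 8.73531.)

r = 8.735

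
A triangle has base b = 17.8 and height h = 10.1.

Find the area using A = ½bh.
A = ½·b·h = ½·17.8·10.1 = ½·179.78 = 89.89

Area = 89.89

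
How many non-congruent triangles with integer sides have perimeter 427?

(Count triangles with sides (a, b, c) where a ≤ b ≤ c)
Let a ≤ b ≤ c with a + b + c = 427. The only binding inequality is a + b > c, i.e. 427 − c > c, so c < 427/2; and c ≥ 427/3 since c is the largest side.
So 143 ≤ c ≤ 213. For each c, b runs from ⌈(427 − c)/2⌉ up to c (then a = 427 − b − c satisfies 1 ≤ a ≤ b automatically), giving c − ⌈(427 − c)/2⌉ + 1 choices.
Summing over c: 2 + 3 + 5 + 6 + … + 105 + 107  (71 terms, c = 143, …, 213) = 3852
Check (closed form: nearest integer to p²/48 for even p, (p+3)²/48 for odd p): (427+3)²/48 = 430²/48 = 184900/48 ≈ 3852.08 → 3852

3852 triangles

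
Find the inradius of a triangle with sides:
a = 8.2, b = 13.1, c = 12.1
r = Area/s where s is the semi-perimeter.
s = (8.2 + 13.1 + 12.1)/2 = 33.4/2 = 16.7
Area = √(s(s−a)(s−b)(s−c)) = √(16.7·8.5·3.6·4.6) ≈ √2350.69 ≈ 48.4839
r ≈ 48.4839/16.7 ≈ 2.90323

r = 2.903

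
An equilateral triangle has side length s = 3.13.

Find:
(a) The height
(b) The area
(a) The height splits the triangle into two 30-60-90 halves: h = s·√3/2 = 3.13·1.73205/2 ≈ 5.42132/2 ≈ 2.71066
(b) Area = (√3/4)·s² = (√3/4)·3.13² = (√3/4)·9.7969 ≈ 0.433013·9.7969 ≈ 4.24218

Height = 2.711, Area = 4.242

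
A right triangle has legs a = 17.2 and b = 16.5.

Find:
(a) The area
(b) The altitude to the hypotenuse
(a) The legs are perpendicular, so Area = ½·a·b = ½·17.2·16.5 = ½·283.8 = 141.9
(b) Hypotenuse c = √(a² + b²) = √(295.84 + 272.25) = √568.09 ≈ 23.8346
    Area = ½·c·h_c  ⇒  h_c = 2·Area/c = 283.8/23.8346 ≈ 11.907

Area = 141.9, h_c = 11.91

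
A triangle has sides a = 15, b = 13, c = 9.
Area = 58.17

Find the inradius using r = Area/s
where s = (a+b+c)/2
s = (15 + 13 + 9)/2 = 37/2 = 18.5
r = Area/s = 58.17/18.5 ≈ 3.14432

r = 3.144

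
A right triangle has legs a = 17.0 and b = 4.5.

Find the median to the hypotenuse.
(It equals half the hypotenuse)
Hypotenuse c = √(a² + b²) = √(289 + 20.25) = √309.25 ≈ 17.5855
Median to hypotenuse = c/2 ≈ 17.5855/2 ≈ 8.79275

Median = 8.793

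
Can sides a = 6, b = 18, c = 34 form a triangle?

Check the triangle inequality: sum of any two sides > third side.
a + b vs c: 6 + 18 = 24 ≤ 34  ✗
a + c vs b: 6 + 34 = 40 > 18  ✓
b + c vs a: 18 + 34 = 52 > 6  ✓

No: 6 + 18 = 24 is not > 34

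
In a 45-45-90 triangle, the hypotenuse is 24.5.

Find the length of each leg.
In a 45-45-90 triangle hypotenuse = leg·√2, so leg = hypotenuse/√2.
Leg = 24.5/√2 ≈ 24.5/1.41421 ≈ 17.3241

Each leg = 17.32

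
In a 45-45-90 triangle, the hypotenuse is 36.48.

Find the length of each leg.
In a 45-45-90 triangle hypotenuse = leg·√2, so leg = hypotenuse/√2.
Leg = 36.48/√2 ≈ 36.48/1.41421 ≈ 25.7953

Each leg = 25.8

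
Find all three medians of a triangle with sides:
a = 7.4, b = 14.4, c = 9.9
Median formula: m_a = ½√(2b² + 2c² − a²) (and cyclically). a² = 54.76, b² = 207.36, c² = 98.01.
m_a = ½√(2·207.36 + 2·98.01 − 54.76) = ½√555.98 ≈ ½·23.5792 ≈ 11.7896
m_b = ½√(2·54.76 + 2·98.01 − 207.36) = ½√98.18 ≈ ½·9.90858 ≈ 4.95429
m_c = ½√(2·54.76 + 2·207.36 − 98.01) = ½√426.23 ≈ ½·20.6453 ≈ 10.3227

m_a = 11.79, m_b = 4.954, m_c = 10.32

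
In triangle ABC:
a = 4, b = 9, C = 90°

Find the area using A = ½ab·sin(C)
A = ½·a·b·sin(C) = ½·4·9·sin(90°)
sin(90°) ≈ 1
A ≈ ½·36·1 = 18·1 ≈ 18

Area = 18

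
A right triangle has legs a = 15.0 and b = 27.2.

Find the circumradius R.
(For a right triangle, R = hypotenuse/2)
Hypotenuse c = √(a² + b²) = √(225 + 739.84) = √964.84 ≈ 31.0619
R = c/2 ≈ 31.0619/2 ≈ 15.5309

R = 15.53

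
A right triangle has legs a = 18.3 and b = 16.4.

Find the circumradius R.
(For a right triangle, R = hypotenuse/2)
Hypotenuse c = √(a² + b²) = √(334.89 + 268.96) = √603.85 ≈ 24.5734
R = c/2 ≈ 24.5734/2 ≈ 12.2867

R = 12.29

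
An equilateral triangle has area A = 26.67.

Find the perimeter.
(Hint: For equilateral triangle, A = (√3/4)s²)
A = (√3/4)s²  ⇒  s² = 4A/√3 = 4·26.67/√3 = 106.68/1.73205 ≈ 61.5917
s ≈ √61.5917 ≈ 7.84804
Perimeter = 3s ≈ 3·7.84804 ≈ 23.5441

Perimeter = 23.54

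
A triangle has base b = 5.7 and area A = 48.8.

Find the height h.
A = ½·b·h  ⇒  h = 2A/b = 2·48.8/5.7 = 97.6/5.7 ≈ 17.1228

h = 17.12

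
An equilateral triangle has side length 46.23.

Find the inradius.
r = Area/s with s the semi-perimeter.
Area = (√3/4)·46.23² = (√3/4)·2137.2129 ≈ 0.433013·2137.2129 ≈ 925.44
s = 3·46.23/2 = 69.345
r ≈ 925.44/69.345 ≈ 13.3455
(Equivalently r = side/(2√3) = 46.23/3.4641 ≈ 13.3455.)

r = 13.35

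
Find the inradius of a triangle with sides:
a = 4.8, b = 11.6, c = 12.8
r = Area/s where s is the semi-perimeter.
s = (4.8 + 11.6 + 12.8)/2 = 29.2/2 = 14.6
Area = √(s(s−a)(s−b)(s−c)) = √(14.6·9.8·3·1.8) ≈ √772.632 ≈ 27.7963
r ≈ 27.7963/14.6 ≈ 1.90385

r = 1.904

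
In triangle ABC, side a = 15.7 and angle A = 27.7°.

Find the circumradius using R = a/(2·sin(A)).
R = a/(2·sin(A)) = 15.7/(2·sin(27.7°))
sin(27.7°) ≈ 0.464842
R ≈ 15.7/(2·0.464842) = 15.7/0.929684 ≈ 16.8875

R = 16.89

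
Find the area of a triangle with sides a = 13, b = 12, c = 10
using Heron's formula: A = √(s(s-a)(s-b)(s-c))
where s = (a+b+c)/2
s = (13 + 12 + 10)/2 = 35/2 = 17.5
s − a = 4.5, s − b = 5.5, s − c = 7.5
s(s−a)(s−b)(s−c) = 17.5·4.5·5.5·7.5 = 3248.4375
Area = √3248.4375 ≈ 56.9951

s = 17.5, Area = 57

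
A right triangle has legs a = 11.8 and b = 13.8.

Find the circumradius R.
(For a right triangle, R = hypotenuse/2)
Hypotenuse c = √(a² + b²) = √(139.24 + 190.44) = √329.68 ≈ 18.1571
R = c/2 ≈ 18.1571/2 ≈ 9.07855

R = 9.079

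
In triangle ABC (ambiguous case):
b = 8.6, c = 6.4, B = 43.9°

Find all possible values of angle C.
b/sin(B) = c/sin(C)  ⇒  sin(C) = c·sin(B)/b = 6.4·sin(43.9°)/8.6
sin(43.9°) ≈ 0.693402
sin(C) ≈ 6.4·0.693402/8.6 ≈ 4.43777/8.6 ≈ 0.51602
Candidate 1: C₁ = arcsin(0.51602) ≈ 31.0657°  →  A = 180° − 43.9° − 31.0657° ≈ 105.034° > 0, valid
Candidate 2: C₂ = 180° − C₁ ≈ 148.934°  →  A = 180° − 43.9° − 148.934° ≈ -12.8343° ≤ 0, not a valid triangle

C = 31.07° (one solution)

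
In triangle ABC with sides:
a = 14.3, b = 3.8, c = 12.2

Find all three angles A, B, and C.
Law of cosines for each angle (a² = 204.49, b² = 14.44, c² = 148.84):
cos(A) = (b² + c² − a²)/(2bc) = (14.44 + 148.84 − 204.49)/(2·3.8·12.2) = -41.21/92.72 ≈ -0.444456  ⇒  A ≈ 116.389°
cos(B) = (a² + c² − b²)/(2ac) = (204.49 + 148.84 − 14.44)/(2·14.3·12.2) = 338.89/348.92 ≈ 0.971254  ⇒  B ≈ 13.7712°
cos(C) = (a² + b² − c²)/(2ab) = (204.49 + 14.44 − 148.84)/(2·14.3·3.8) = 70.09/108.68 ≈ 0.644921  ⇒  C ≈ 49.8403°
Check: A + B + C ≈ 180°

A = 116.4°, B = 13.77°, C = 49.84°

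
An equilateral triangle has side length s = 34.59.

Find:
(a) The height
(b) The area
(a) The height splits the triangle into two 30-60-90 halves: h = s·√3/2 = 34.59·1.73205/2 ≈ 59.9116/2 ≈ 29.9558
(b) Area = (√3/4)·s² = (√3/4)·34.59² = (√3/4)·1196.4681 ≈ 0.433013·1196.4681 ≈ 518.086

Height = 29.96, Area = 518.1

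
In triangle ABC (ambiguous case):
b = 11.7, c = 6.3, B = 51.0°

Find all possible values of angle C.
b/sin(B) = c/sin(C)  ⇒  sin(C) = c·sin(B)/b = 6.3·sin(51.0°)/11.7
sin(51.0°) ≈ 0.777146
sin(C) ≈ 6.3·0.777146/11.7 ≈ 4.89602/11.7 ≈ 0.418463
Candidate 1: C₁ = arcsin(0.418463) ≈ 24.7376°  →  A = 180° − 51.0° − 24.7376° ≈ 104.262° > 0, valid
Candidate 2: C₂ = 180° − C₁ ≈ 155.262°  →  A = 180° − 51.0° − 155.262° ≈ -26.2624° ≤ 0, not a valid triangle

C = 24.74° (one solution)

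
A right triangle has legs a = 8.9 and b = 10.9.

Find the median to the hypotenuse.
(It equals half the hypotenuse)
Hypotenuse c = √(a² + b²) = √(79.21 + 118.81) = √198.02 ≈ 14.072
Median to hypotenuse = c/2 ≈ 14.072/2 ≈ 7.03598

Median = 7.036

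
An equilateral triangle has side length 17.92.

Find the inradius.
r = Area/s with s the semi-perimeter.
Area = (√3/4)·17.92² = (√3/4)·321.1264 ≈ 0.433013·321.1264 ≈ 139.052
s = 3·17.92/2 = 26.88
r ≈ 139.052/26.88 ≈ 5.17306
(Equivalently r = side/(2√3) = 17.92/3.4641 ≈ 5.17306.)

r = 5.173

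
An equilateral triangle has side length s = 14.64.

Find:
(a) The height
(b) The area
(a) The height splits the triangle into two 30-60-90 halves: h = s·√3/2 = 14.64·1.73205/2 ≈ 25.3572/2 ≈ 12.6786
(b) Area = (√3/4)·s² = (√3/4)·14.64² = (√3/4)·214.3296 ≈ 0.433013·214.3296 ≈ 92.8074

Height = 12.68, Area = 92.81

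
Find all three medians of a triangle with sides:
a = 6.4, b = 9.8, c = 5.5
Median formula: m_a = ½√(2b² + 2c² − a²) (and cyclically). a² = 40.96, b² = 96.04, c² = 30.25.
m_a = ½√(2·96.04 + 2·30.25 − 40.96) = ½√211.62 ≈ ½·14.5472 ≈ 7.27358
m_b = ½√(2·40.96 + 2·30.25 − 96.04) = ½√46.38 ≈ ½·6.81029 ≈ 3.40514
m_c = ½√(2·40.96 + 2·96.04 − 30.25) = ½√243.75 ≈ ½·15.6125 ≈ 7.80625

m_a = 7.274, m_b = 3.405, m_c = 7.806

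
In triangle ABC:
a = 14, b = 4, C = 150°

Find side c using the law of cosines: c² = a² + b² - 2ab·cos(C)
c² = 14² + 4² − 2·14·4·cos(150°)
cos(150°) ≈ -0.866025
c² ≈ 196 + 16 − 112·(-0.866025) ≈ 212 + 96.9948 ≈ 308.995
c ≈ √308.995 ≈ 17.5782

c = 17.58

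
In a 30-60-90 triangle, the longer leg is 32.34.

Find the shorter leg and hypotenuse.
In a 30-60-90 triangle the sides are in ratio 1 : √3 : 2, so short leg = long leg/√3 and hypotenuse = 2·(short leg).
Short leg = 32.34/√3 ≈ 32.34/1.73205 ≈ 18.6715
Hypotenuse = 2·18.6715 ≈ 37.343

Short leg = 18.67, Hypotenuse = 37.34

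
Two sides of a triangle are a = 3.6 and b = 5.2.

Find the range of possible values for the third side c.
Triangle inequality: |a − b| < c < a + b
|a − b| = |3.6 − 5.2| = 1.6
a + b = 3.6 + 5.2 = 8.8

1.6 < c < 8.8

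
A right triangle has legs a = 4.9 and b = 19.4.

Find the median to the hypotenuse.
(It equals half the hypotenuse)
Hypotenuse c = √(a² + b²) = √(24.01 + 376.36) = √400.37 ≈ 20.0092
Median to hypotenuse = c/2 ≈ 20.0092/2 ≈ 10.0046

Median = 10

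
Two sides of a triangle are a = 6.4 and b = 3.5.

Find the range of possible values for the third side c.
Triangle inequality: |a − b| < c < a + b
|a − b| = |6.4 − 3.5| = 2.9
a + b = 6.4 + 3.5 = 9.9

2.9 < c < 9.9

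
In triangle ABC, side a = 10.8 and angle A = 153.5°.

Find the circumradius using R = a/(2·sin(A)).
R = a/(2·sin(A)) = 10.8/(2·sin(153.5°))
sin(153.5°) ≈ 0.446198
R ≈ 10.8/(2·0.446198) = 10.8/0.892396 ≈ 12.1023

R = 12.1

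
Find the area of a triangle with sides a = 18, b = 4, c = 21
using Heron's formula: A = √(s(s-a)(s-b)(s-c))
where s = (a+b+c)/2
s = (18 + 4 + 21)/2 = 43/2 = 21.5
s − a = 3.5, s − b = 17.5, s − c = 0.5
s(s−a)(s−b)(s−c) = 21.5·3.5·17.5·0.5 = 658.4375
Area = √658.4375 ≈ 25.66

s = 21.5, Area = 25.66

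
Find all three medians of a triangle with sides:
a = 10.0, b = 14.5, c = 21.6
Median formula: m_a = ½√(2b² + 2c² − a²) (and cyclically). a² = 100, b² = 210.25, c² = 466.56.
m_a = ½√(2·210.25 + 2·466.56 − 100) = ½√1253.62 ≈ ½·35.4065 ≈ 17.7032
m_b = ½√(2·100 + 2·466.56 − 210.25) = ½√922.87 ≈ ½·30.3788 ≈ 15.1894
m_c = ½√(2·100 + 2·210.25 − 466.56) = ½√153.94 ≈ ½·12.4073 ≈ 6.20363

m_a = 17.7, m_b = 15.19, m_c = 6.204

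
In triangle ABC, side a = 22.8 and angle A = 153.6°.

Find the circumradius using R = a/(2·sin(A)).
R = a/(2·sin(A)) = 22.8/(2·sin(153.6°))
sin(153.6°) ≈ 0.444635
R ≈ 22.8/(2·0.444635) = 22.8/0.88927 ≈ 25.639

R = 25.64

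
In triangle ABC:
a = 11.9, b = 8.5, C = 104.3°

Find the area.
Two sides and the included angle (SAS): A = ½·a·b·sin(C) = ½·11.9·8.5·sin(104.3°)
sin(104.3°) ≈ 0.969016
A ≈ ½·101.15·0.969016 = 50.575·0.969016 ≈ 49.008

Area = 49.01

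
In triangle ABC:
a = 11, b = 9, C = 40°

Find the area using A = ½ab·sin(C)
A = ½·a·b·sin(C) = ½·11·9·sin(40°)
sin(40°) ≈ 0.642788
A ≈ ½·99·0.642788 = 49.5·0.642788 ≈ 31.818

Area = 31.82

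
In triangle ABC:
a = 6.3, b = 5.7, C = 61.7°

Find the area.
Two sides and the included angle (SAS): A = ½·a·b·sin(C) = ½·6.3·5.7·sin(61.7°)
sin(61.7°) ≈ 0.880477
A ≈ ½·35.91·0.880477 = 17.955·0.880477 ≈ 15.809

Area = 15.81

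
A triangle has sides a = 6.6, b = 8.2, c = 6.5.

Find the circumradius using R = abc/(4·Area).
First find the area with Heron's formula.
s = (6.6 + 8.2 + 6.5)/2 = 10.65
Area = √(s(s−a)(s−b)(s−c)) = √(10.65·4.05·2.45·4.15) ≈ √438.55 ≈ 20.9416
abc = 6.6·8.2·6.5 = 351.78
R = abc/(4·Area) ≈ 351.78/(4·20.9416) = 351.78/83.7663 ≈ 4.19954

R = 4.2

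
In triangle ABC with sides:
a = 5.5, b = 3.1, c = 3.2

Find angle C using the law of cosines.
c² = a² + b² − 2ab·cos(C)  ⇒  cos(C) = (a² + b² − c²)/(2ab)
cos(C) = (5.5² + 3.1² − 3.2²)/(2·5.5·3.1) = (30.25 + 9.61 − 10.24)/34.1 = 29.62/34.1 ≈ 0.868622
C = arccos(0.868622) ≈ 29.7011°

C = 29.7°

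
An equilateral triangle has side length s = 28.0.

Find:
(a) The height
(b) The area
(a) The height splits the triangle into two 30-60-90 halves: h = s·√3/2 = 28.0·1.73205/2 ≈ 48.4974/2 ≈ 24.2487
(b) Area = (√3/4)·s² = (√3/4)·28.0² = (√3/4)·784 ≈ 0.433013·784 ≈ 339.482

Height = 24.25, Area = 339.5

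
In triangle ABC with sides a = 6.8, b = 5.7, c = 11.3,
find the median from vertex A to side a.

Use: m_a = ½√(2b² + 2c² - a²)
m_a = ½√(2·5.7² + 2·11.3² − 6.8²) = ½√(2·32.49 + 2·127.69 − 46.24) = ½√(64.98 + 255.38 − 46.24) = ½√274.12
√274.12 ≈ 16.5566, so m_a ≈ 8.27828

m_a = 8.278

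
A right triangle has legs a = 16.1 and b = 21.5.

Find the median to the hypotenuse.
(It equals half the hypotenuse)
Hypotenuse c = √(a² + b²) = √(259.21 + 462.25) = √721.46 ≈ 26.86
Median to hypotenuse = c/2 ≈ 26.86/2 ≈ 13.43

Median = 13.43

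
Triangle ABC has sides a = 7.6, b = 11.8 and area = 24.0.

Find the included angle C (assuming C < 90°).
Area = ½·a·b·sin(C)  ⇒  sin(C) = 2·Area/(a·b) = 2·24.0/(7.6·11.8) = 48/89.68 ≈ 0.535236
C = arcsin(0.535236) ≈ 32.3599° (taking the acute solution since C < 90°)

C = 32.36°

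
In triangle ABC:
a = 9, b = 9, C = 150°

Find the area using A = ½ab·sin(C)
A = ½·a·b·sin(C) = ½·9·9·sin(150°)
sin(150°) ≈ 0.5
A ≈ ½·81·0.5 = 40.5·0.5 ≈ 20.25

Area = 20.25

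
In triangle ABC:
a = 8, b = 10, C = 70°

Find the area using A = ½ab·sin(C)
A = ½·a·b·sin(C) = ½·8·10·sin(70°)
sin(70°) ≈ 0.939693
A ≈ ½·80·0.939693 = 40·0.939693 ≈ 37.5877

Area = 37.59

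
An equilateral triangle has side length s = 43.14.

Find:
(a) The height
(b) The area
(a) The height splits the triangle into two 30-60-90 halves: h = s·√3/2 = 43.14·1.73205/2 ≈ 74.7207/2 ≈ 37.3603
(b) Area = (√3/4)·s² = (√3/4)·43.14² = (√3/4)·1861.0596 ≈ 0.433013·1861.0596 ≈ 805.862

Height = 37.36, Area = 805.9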